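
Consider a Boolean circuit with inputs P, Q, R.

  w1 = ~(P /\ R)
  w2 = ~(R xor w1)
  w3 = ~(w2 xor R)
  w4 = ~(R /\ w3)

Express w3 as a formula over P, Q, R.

w1 = ~(P /\ R)
w2 = ~(R xor w1) = ~(R xor (~(P /\ R)))
w3 = ~(w2 xor R) = ~((~(R xor (~(P /\ R)))) xor R)

~((~(R xor (~(P /\ R)))) xor R)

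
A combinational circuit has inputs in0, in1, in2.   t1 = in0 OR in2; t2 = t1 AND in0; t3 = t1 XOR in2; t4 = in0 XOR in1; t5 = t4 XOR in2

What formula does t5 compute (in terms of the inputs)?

(in0 XOR in1) XOR in2

t4 = in0 XOR in1
t5 = t4 XOR in2 = (in0 XOR in1) XOR in2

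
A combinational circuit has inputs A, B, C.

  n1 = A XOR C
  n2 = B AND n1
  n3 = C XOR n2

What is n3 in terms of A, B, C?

C XOR (B AND (A XOR C))

n1 = A XOR C
n2 = B AND n1 = B AND (A XOR C)
n3 = C XOR n2 = C XOR (B AND (A XOR C))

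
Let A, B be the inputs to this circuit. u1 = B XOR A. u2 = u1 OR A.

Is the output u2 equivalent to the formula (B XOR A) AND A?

u1 = B XOR A
u2 = u1 OR A = (B XOR A) OR A
At A=0, B=1: circuit gives 1, formula gives 0.

No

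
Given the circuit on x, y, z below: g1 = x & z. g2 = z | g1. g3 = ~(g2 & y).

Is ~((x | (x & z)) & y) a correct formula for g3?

g1 = x & z
g2 = z | g1 = z | (x & z)
g3 = ~(g2 & y) = ~((z | (x & z)) & y)
At x=0, y=1, z=1: circuit gives 0, formula gives 1.

No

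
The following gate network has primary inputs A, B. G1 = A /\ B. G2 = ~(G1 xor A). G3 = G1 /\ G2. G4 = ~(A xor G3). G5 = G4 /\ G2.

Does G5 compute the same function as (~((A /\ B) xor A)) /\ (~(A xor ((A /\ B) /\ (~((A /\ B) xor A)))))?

G1 = A /\ B
G2 = ~(G1 xor A) = ~((A /\ B) xor A)
G3 = G1 /\ G2 = (A /\ B) /\ (~((A /\ B) xor A))
G4 = ~(A xor G3) = ~(A xor ((A /\ B) /\ (~((A /\ B) xor A))))
G5 = G4 /\ G2 = (~(A xor ((A /\ B) /\ (~((A /\ B) xor A))))) /\ (~((A /\ B) xor A))
At A=1, B=0: circuit gives 0, formula gives 0.
At A=0, B=0: circuit gives 1, formula gives 1.
Agrees on all 4 inputs.

Yes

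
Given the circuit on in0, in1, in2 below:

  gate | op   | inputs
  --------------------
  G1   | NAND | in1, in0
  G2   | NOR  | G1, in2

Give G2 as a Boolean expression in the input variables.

G1 = in1 NAND in0
G2 = G1 NOR in2 = (in1 NAND in0) NOR in2

(in1 NAND in0) NOR in2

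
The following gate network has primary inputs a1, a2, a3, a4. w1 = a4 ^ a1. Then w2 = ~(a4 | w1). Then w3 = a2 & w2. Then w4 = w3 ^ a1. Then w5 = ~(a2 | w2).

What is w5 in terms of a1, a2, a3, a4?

~(a2 | (~(a4 | (a4 ^ a1))))

w1 = a4 ^ a1
w2 = ~(a4 | w1) = ~(a4 | (a4 ^ a1))
w5 = ~(a2 | w2) = ~(a2 | (~(a4 | (a4 ^ a1))))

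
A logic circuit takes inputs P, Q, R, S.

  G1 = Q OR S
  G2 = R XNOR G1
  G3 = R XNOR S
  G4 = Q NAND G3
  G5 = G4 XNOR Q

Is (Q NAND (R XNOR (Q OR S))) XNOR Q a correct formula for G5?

G3 = R XNOR S
G4 = Q NAND G3 = Q NAND (R XNOR S)
G5 = G4 XNOR Q = (Q NAND (R XNOR S)) XNOR Q
At P=0, Q=1, R=0, S=0: circuit gives 0, formula gives 1.

No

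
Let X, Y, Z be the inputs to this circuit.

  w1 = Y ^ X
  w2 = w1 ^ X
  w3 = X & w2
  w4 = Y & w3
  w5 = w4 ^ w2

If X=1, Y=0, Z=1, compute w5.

w1 = 0 ^ 1 = 1
w2 = 1 ^ 1 = 0
w3 = 1 & 0 = 0
w4 = 0 & 0 = 0
w5 = 0 ^ 0 = 0

0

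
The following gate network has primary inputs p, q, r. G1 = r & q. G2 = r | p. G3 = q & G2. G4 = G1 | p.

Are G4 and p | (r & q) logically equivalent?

G1 = r & q
G4 = G1 | p = (r & q) | p
At p=0, q=0, r=0: circuit gives 0, formula gives 0.
At p=0, q=1, r=1: circuit gives 1, formula gives 1.
Agrees on all 8 inputs.

Yes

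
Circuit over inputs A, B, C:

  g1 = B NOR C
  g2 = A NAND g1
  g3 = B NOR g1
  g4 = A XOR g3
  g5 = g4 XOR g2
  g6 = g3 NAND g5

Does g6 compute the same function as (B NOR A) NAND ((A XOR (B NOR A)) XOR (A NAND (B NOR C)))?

No

g1 = B NOR C
g2 = A NAND g1 = A NAND (B NOR C)
g3 = B NOR g1 = B NOR (B NOR C)
g4 = A XOR g3 = A XOR (B NOR (B NOR C))
g5 = g4 XOR g2 = (A XOR (B NOR (B NOR C))) XOR (A NAND (B NOR C))
g6 = g3 NAND g5 = (B NOR (B NOR C)) NAND ((A XOR (B NOR (B NOR C))) XOR (A NAND (B NOR C)))
At A=1, B=0, C=1: circuit gives 0, formula gives 1.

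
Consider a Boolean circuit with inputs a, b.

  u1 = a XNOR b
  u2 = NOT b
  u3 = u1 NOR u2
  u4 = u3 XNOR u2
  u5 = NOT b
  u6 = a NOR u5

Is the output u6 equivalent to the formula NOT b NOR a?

Yes

u5 = NOT b
u6 = a NOR u5 = a NOR NOT b
At a=0, b=0: circuit gives 0, formula gives 0.
At a=0, b=1: circuit gives 1, formula gives 1.
Agrees on all 4 inputs.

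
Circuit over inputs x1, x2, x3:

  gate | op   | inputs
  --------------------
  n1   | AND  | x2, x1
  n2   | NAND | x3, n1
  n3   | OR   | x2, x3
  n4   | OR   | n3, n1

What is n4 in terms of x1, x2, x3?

(x2 OR x3) OR (x2 AND x1)

n1 = x2 AND x1
n3 = x2 OR x3
n4 = n3 OR n1 = (x2 OR x3) OR (x2 AND x1)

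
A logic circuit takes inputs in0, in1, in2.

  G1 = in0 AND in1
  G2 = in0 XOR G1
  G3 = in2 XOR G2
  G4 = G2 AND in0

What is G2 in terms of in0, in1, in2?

in0 XOR (in0 AND in1)

G1 = in0 AND in1
G2 = in0 XOR G1 = in0 XOR (in0 AND in1)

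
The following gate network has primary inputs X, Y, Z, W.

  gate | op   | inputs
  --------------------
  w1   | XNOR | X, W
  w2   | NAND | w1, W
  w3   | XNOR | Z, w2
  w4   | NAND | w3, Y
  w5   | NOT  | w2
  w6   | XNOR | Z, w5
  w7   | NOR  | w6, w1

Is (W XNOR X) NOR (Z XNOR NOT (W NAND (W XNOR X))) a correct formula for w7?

w1 = X XNOR W
w2 = w1 NAND W = (X XNOR W) NAND W
w5 = NOT w2 = NOT ((X XNOR W) NAND W)
w6 = Z XNOR w5 = Z XNOR NOT ((X XNOR W) NAND W)
w7 = w6 NOR w1 = (Z XNOR NOT ((X XNOR W) NAND W)) NOR (X XNOR W)
At X=0, Y=0, Z=0, W=0: circuit gives 0, formula gives 0.
At X=0, Y=0, Z=1, W=1: circuit gives 1, formula gives 1.
Agrees on all 16 inputs.

Yes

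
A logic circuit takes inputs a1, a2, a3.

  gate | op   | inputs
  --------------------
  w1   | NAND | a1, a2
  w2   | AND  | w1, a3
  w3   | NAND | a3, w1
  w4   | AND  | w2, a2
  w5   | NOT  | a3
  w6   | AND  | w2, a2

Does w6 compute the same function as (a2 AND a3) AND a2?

w1 = a1 NAND a2
w2 = w1 AND a3 = (a1 NAND a2) AND a3
w6 = w2 AND a2 = ((a1 NAND a2) AND a3) AND a2
At a1=1, a2=1, a3=1: circuit gives 0, formula gives 1.

No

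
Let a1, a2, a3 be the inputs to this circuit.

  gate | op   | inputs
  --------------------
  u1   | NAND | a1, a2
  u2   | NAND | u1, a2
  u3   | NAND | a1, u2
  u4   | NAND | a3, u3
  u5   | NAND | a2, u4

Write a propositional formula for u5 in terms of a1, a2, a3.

u1 = a1 NAND a2
u2 = u1 NAND a2 = (a1 NAND a2) NAND a2
u3 = a1 NAND u2 = a1 NAND ((a1 NAND a2) NAND a2)
u4 = a3 NAND u3 = a3 NAND (a1 NAND ((a1 NAND a2) NAND a2))
u5 = a2 NAND u4 = a2 NAND (a3 NAND (a1 NAND ((a1 NAND a2) NAND a2)))

a2 NAND (a3 NAND (a1 NAND ((a1 NAND a2) NAND a2)))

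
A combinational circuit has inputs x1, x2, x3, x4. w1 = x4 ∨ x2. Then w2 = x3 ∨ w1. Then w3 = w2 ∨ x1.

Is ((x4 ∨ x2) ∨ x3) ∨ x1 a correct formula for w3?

Yes

w1 = x4 ∨ x2
w2 = x3 ∨ w1 = x3 ∨ (x4 ∨ x2)
w3 = w2 ∨ x1 = (x3 ∨ (x4 ∨ x2)) ∨ x1
At x1=0, x2=0, x3=0, x4=0: circuit gives 0, formula gives 0.
At x1=0, x2=0, x3=0, x4=1: circuit gives 1, formula gives 1.
Agrees on all 16 inputs.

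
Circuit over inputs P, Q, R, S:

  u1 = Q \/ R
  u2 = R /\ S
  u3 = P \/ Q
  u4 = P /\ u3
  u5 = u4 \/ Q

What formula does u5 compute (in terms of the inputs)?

u3 = P \/ Q
u4 = P /\ u3 = P /\ (P \/ Q)
u5 = u4 \/ Q = (P /\ (P \/ Q)) \/ Q

(P /\ (P \/ Q)) \/ Q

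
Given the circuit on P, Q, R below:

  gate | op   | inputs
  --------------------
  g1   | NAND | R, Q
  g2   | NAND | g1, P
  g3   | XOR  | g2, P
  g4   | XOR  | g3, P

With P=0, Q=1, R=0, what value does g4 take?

1

g1 = 0 NAND 1 = 1
g2 = 1 NAND 0 = 1
g3 = 1 XOR 0 = 1
g4 = 1 XOR 0 = 1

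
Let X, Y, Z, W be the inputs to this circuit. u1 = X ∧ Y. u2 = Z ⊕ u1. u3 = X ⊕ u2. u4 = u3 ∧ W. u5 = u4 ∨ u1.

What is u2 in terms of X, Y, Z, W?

Z ⊕ (X ∧ Y)

u1 = X ∧ Y
u2 = Z ⊕ u1 = Z ⊕ (X ∧ Y)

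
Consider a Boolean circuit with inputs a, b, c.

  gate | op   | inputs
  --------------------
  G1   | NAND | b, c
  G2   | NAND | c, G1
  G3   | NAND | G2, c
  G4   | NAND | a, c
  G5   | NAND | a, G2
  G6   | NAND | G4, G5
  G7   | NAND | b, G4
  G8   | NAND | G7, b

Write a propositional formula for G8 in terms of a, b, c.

G4 = a NAND c
G7 = b NAND G4 = b NAND (a NAND c)
G8 = G7 NAND b = (b NAND (a NAND c)) NAND b

(b NAND (a NAND c)) NAND b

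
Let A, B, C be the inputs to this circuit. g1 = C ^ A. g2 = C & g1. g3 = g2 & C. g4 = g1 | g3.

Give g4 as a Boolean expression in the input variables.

(C ^ A) | ((C & (C ^ A)) & C)

g1 = C ^ A
g2 = C & g1 = C & (C ^ A)
g3 = g2 & C = (C & (C ^ A)) & C
g4 = g1 | g3 = (C ^ A) | ((C & (C ^ A)) & C)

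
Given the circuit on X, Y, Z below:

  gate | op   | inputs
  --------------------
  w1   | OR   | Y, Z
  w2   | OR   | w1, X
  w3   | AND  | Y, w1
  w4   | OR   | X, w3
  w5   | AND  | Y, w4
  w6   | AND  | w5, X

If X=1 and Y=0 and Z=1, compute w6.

0

w1 = 0 OR 1 = 1
w3 = 0 AND 1 = 0
w4 = 1 OR 0 = 1
w5 = 0 AND 1 = 0
w6 = 0 AND 1 = 0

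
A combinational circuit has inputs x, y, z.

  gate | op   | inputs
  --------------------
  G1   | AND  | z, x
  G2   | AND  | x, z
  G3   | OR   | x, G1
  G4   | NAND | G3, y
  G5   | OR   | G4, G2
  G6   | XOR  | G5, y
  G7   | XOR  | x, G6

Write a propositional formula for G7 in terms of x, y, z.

x XOR ((((x OR (z AND x)) NAND y) OR (x AND z)) XOR y)

G1 = z AND x
G2 = x AND z
G3 = x OR G1 = x OR (z AND x)
G4 = G3 NAND y = (x OR (z AND x)) NAND y
G5 = G4 OR G2 = ((x OR (z AND x)) NAND y) OR (x AND z)
G6 = G5 XOR y = (((x OR (z AND x)) NAND y) OR (x AND z)) XOR y
G7 = x XOR G6 = x XOR ((((x OR (z AND x)) NAND y) OR (x AND z)) XOR y)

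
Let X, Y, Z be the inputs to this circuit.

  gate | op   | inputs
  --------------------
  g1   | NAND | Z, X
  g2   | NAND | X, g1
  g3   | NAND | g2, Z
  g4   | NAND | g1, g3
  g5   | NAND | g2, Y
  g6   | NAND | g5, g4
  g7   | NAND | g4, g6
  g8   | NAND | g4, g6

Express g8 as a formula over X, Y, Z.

((Z NAND X) NAND ((X NAND (Z NAND X)) NAND Z)) NAND (((X NAND (Z NAND X)) NAND Y) NAND ((Z NAND X) NAND ((X NAND (Z NAND X)) NAND Z)))

g1 = Z NAND X
g2 = X NAND g1 = X NAND (Z NAND X)
g3 = g2 NAND Z = (X NAND (Z NAND X)) NAND Z
g4 = g1 NAND g3 = (Z NAND X) NAND ((X NAND (Z NAND X)) NAND Z)
g5 = g2 NAND Y = (X NAND (Z NAND X)) NAND Y
g6 = g5 NAND g4 = ((X NAND (Z NAND X)) NAND Y) NAND ((Z NAND X) NAND ((X NAND (Z NAND X)) NAND Z))
g8 = g4 NAND g6 = ((Z NAND X) NAND ((X NAND (Z NAND X)) NAND Z)) NAND (((X NAND (Z NAND X)) NAND Y) NAND ((Z NAND X) NAND ((X NAND (Z NAND X)) NAND Z)))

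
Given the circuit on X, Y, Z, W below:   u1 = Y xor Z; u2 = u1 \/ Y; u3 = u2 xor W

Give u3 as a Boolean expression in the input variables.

u1 = Y xor Z
u2 = u1 \/ Y = (Y xor Z) \/ Y
u3 = u2 xor W = ((Y xor Z) \/ Y) xor W

((Y xor Z) \/ Y) xor W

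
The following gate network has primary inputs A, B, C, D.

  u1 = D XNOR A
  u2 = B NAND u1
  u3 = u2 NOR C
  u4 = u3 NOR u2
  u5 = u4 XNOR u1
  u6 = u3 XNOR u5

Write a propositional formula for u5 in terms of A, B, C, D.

u1 = D XNOR A
u2 = B NAND u1 = B NAND (D XNOR A)
u3 = u2 NOR C = (B NAND (D XNOR A)) NOR C
u4 = u3 NOR u2 = ((B NAND (D XNOR A)) NOR C) NOR (B NAND (D XNOR A))
u5 = u4 XNOR u1 = (((B NAND (D XNOR A)) NOR C) NOR (B NAND (D XNOR A))) XNOR (D XNOR A)

(((B NAND (D XNOR A)) NOR C) NOR (B NAND (D XNOR A))) XNOR (D XNOR A)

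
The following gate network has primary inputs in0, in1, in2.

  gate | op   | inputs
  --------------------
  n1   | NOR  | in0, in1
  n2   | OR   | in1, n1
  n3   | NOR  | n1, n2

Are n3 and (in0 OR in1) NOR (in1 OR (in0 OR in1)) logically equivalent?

No

n1 = in0 NOR in1
n2 = in1 OR n1 = in1 OR (in0 NOR in1)
n3 = n1 NOR n2 = (in0 NOR in1) NOR (in1 OR (in0 NOR in1))
At in0=0, in1=0, in2=0: circuit gives 0, formula gives 1.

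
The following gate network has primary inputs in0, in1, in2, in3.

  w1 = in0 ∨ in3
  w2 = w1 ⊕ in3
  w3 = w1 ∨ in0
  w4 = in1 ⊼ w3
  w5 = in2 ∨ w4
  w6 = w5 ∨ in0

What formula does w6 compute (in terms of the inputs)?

(in2 ∨ (in1 ⊼ ((in0 ∨ in3) ∨ in0))) ∨ in0

w1 = in0 ∨ in3
w3 = w1 ∨ in0 = (in0 ∨ in3) ∨ in0
w4 = in1 ⊼ w3 = in1 ⊼ ((in0 ∨ in3) ∨ in0)
w5 = in2 ∨ w4 = in2 ∨ (in1 ⊼ ((in0 ∨ in3) ∨ in0))
w6 = w5 ∨ in0 = (in2 ∨ (in1 ⊼ ((in0 ∨ in3) ∨ in0))) ∨ in0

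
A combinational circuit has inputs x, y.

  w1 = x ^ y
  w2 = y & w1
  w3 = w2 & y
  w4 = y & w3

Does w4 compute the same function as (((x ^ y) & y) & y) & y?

Yes

w1 = x ^ y
w2 = y & w1 = y & (x ^ y)
w3 = w2 & y = (y & (x ^ y)) & y
w4 = y & w3 = y & ((y & (x ^ y)) & y)
At x=0, y=0: circuit gives 0, formula gives 0.
At x=0, y=1: circuit gives 1, formula gives 1.
Agrees on all 4 inputs.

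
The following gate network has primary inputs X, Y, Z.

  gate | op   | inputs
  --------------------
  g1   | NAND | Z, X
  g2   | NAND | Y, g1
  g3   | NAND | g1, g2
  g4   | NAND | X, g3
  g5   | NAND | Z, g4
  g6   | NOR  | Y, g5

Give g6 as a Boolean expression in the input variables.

g1 = Z NAND X
g2 = Y NAND g1 = Y NAND (Z NAND X)
g3 = g1 NAND g2 = (Z NAND X) NAND (Y NAND (Z NAND X))
g4 = X NAND g3 = X NAND ((Z NAND X) NAND (Y NAND (Z NAND X)))
g5 = Z NAND g4 = Z NAND (X NAND ((Z NAND X) NAND (Y NAND (Z NAND X))))
g6 = Y NOR g5 = Y NOR (Z NAND (X NAND ((Z NAND X) NAND (Y NAND (Z NAND X)))))

Y NOR (Z NAND (X NAND ((Z NAND X) NAND (Y NAND (Z NAND X)))))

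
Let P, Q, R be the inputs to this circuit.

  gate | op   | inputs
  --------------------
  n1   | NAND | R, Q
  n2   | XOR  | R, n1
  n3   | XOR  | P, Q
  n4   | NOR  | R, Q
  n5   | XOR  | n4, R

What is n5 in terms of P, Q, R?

(R NOR Q) XOR R

n4 = R NOR Q
n5 = n4 XOR R = (R NOR Q) XOR R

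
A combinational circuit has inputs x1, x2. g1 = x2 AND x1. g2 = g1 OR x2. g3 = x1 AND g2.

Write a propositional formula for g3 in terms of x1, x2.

g1 = x2 AND x1
g2 = g1 OR x2 = (x2 AND x1) OR x2
g3 = x1 AND g2 = x1 AND ((x2 AND x1) OR x2)

x1 AND ((x2 AND x1) OR x2)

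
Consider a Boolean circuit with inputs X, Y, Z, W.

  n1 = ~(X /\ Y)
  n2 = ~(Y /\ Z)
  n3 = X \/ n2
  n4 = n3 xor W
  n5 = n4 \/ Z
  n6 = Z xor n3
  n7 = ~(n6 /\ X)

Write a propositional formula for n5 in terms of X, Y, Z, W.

((X \/ (~(Y /\ Z))) xor W) \/ Z

n2 = ~(Y /\ Z)
n3 = X \/ n2 = X \/ (~(Y /\ Z))
n4 = n3 xor W = (X \/ (~(Y /\ Z))) xor W
n5 = n4 \/ Z = ((X \/ (~(Y /\ Z))) xor W) \/ Z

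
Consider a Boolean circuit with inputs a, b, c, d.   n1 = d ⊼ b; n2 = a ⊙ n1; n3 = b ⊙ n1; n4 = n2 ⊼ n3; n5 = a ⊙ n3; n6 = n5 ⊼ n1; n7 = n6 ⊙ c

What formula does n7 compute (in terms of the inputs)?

n1 = d ⊼ b
n3 = b ⊙ n1 = b ⊙ (d ⊼ b)
n5 = a ⊙ n3 = a ⊙ (b ⊙ (d ⊼ b))
n6 = n5 ⊼ n1 = (a ⊙ (b ⊙ (d ⊼ b))) ⊼ (d ⊼ b)
n7 = n6 ⊙ c = ((a ⊙ (b ⊙ (d ⊼ b))) ⊼ (d ⊼ b)) ⊙ c

((a ⊙ (b ⊙ (d ⊼ b))) ⊼ (d ⊼ b)) ⊙ c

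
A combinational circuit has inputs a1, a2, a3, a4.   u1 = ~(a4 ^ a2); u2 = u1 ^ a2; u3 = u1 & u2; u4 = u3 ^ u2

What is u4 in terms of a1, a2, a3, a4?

u1 = ~(a4 ^ a2)
u2 = u1 ^ a2 = (~(a4 ^ a2)) ^ a2
u3 = u1 & u2 = (~(a4 ^ a2)) & ((~(a4 ^ a2)) ^ a2)
u4 = u3 ^ u2 = ((~(a4 ^ a2)) & ((~(a4 ^ a2)) ^ a2)) ^ ((~(a4 ^ a2)) ^ a2)

((~(a4 ^ a2)) & ((~(a4 ^ a2)) ^ a2)) ^ ((~(a4 ^ a2)) ^ a2)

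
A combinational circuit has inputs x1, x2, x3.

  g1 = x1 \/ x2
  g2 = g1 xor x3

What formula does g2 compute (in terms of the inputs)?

(x1 \/ x2) xor x3

g1 = x1 \/ x2
g2 = g1 xor x3 = (x1 \/ x2) xor x3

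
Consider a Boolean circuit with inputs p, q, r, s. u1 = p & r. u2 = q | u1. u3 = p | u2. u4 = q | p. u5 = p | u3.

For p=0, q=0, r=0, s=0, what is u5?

0

u1 = 0 & 0 = 0
u2 = 0 | 0 = 0
u3 = 0 | 0 = 0
u5 = 0 | 0 = 0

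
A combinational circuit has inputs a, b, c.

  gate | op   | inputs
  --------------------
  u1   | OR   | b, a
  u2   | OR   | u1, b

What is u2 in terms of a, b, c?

(b OR a) OR b

u1 = b OR a
u2 = u1 OR b = (b OR a) OR b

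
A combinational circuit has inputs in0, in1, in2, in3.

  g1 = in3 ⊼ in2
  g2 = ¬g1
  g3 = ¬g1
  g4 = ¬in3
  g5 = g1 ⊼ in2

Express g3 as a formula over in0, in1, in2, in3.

g1 = in3 ⊼ in2
g3 = ¬g1 = ¬(in3 ⊼ in2)

¬(in3 ⊼ in2)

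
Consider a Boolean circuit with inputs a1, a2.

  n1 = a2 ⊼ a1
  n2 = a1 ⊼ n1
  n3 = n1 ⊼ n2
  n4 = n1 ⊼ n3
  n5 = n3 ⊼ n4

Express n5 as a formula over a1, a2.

((a2 ⊼ a1) ⊼ (a1 ⊼ (a2 ⊼ a1))) ⊼ ((a2 ⊼ a1) ⊼ ((a2 ⊼ a1) ⊼ (a1 ⊼ (a2 ⊼ a1))))

n1 = a2 ⊼ a1
n2 = a1 ⊼ n1 = a1 ⊼ (a2 ⊼ a1)
n3 = n1 ⊼ n2 = (a2 ⊼ a1) ⊼ (a1 ⊼ (a2 ⊼ a1))
n4 = n1 ⊼ n3 = (a2 ⊼ a1) ⊼ ((a2 ⊼ a1) ⊼ (a1 ⊼ (a2 ⊼ a1)))
n5 = n3 ⊼ n4 = ((a2 ⊼ a1) ⊼ (a1 ⊼ (a2 ⊼ a1))) ⊼ ((a2 ⊼ a1) ⊼ ((a2 ⊼ a1) ⊼ (a1 ⊼ (a2 ⊼ a1))))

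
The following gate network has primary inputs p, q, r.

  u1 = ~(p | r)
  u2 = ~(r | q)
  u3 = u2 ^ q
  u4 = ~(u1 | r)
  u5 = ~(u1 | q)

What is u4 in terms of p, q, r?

~((~(p | r)) | r)

u1 = ~(p | r)
u4 = ~(u1 | r) = ~((~(p | r)) | r)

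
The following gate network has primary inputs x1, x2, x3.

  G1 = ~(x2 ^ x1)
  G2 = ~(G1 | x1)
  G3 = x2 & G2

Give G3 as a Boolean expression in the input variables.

x2 & (~((~(x2 ^ x1)) | x1))

G1 = ~(x2 ^ x1)
G2 = ~(G1 | x1) = ~((~(x2 ^ x1)) | x1)
G3 = x2 & G2 = x2 & (~((~(x2 ^ x1)) | x1))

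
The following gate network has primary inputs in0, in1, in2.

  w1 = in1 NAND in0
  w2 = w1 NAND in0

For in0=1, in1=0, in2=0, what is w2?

0

w1 = 0 NAND 1 = 1
w2 = 1 NAND 1 = 0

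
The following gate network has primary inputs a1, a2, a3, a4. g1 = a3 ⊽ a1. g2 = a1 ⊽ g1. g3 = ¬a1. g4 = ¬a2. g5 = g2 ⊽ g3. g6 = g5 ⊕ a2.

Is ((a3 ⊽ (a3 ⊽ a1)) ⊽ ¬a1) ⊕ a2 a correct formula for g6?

No

g1 = a3 ⊽ a1
g2 = a1 ⊽ g1 = a1 ⊽ (a3 ⊽ a1)
g3 = ¬a1
g5 = g2 ⊽ g3 = (a1 ⊽ (a3 ⊽ a1)) ⊽ ¬a1
g6 = g5 ⊕ a2 = ((a1 ⊽ (a3 ⊽ a1)) ⊽ ¬a1) ⊕ a2
At a1=1, a2=0, a3=0, a4=0: circuit gives 1, formula gives 0.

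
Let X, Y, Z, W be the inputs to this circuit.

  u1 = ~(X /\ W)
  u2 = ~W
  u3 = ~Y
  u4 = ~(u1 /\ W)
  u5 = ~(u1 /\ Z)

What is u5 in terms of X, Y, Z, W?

~((~(X /\ W)) /\ Z)

u1 = ~(X /\ W)
u5 = ~(u1 /\ Z) = ~((~(X /\ W)) /\ Z)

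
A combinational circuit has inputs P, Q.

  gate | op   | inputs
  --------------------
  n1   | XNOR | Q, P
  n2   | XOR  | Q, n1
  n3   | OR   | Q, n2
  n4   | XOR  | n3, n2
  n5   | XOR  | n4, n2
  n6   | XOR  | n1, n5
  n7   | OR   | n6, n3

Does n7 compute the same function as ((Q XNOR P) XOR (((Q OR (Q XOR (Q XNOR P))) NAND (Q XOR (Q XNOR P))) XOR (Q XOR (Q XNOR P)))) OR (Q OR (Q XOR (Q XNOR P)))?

n1 = Q XNOR P
n2 = Q XOR n1 = Q XOR (Q XNOR P)
n3 = Q OR n2 = Q OR (Q XOR (Q XNOR P))
n4 = n3 XOR n2 = (Q OR (Q XOR (Q XNOR P))) XOR (Q XOR (Q XNOR P))
n5 = n4 XOR n2 = ((Q OR (Q XOR (Q XNOR P))) XOR (Q XOR (Q XNOR P))) XOR (Q XOR (Q XNOR P))
n6 = n1 XOR n5 = (Q XNOR P) XOR (((Q OR (Q XOR (Q XNOR P))) XOR (Q XOR (Q XNOR P))) XOR (Q XOR (Q XNOR P)))
n7 = n6 OR n3 = ((Q XNOR P) XOR (((Q OR (Q XOR (Q XNOR P))) XOR (Q XOR (Q XNOR P))) XOR (Q XOR (Q XNOR P)))) OR (Q OR (Q XOR (Q XNOR P)))
At P=1, Q=0: circuit gives 0, formula gives 1.

No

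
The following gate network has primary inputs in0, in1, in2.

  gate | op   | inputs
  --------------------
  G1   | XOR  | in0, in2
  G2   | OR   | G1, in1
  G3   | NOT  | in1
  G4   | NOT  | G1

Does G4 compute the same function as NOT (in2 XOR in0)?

G1 = in0 XOR in2
G4 = NOT G1 = NOT (in0 XOR in2)
At in0=0, in1=0, in2=1: circuit gives 0, formula gives 0.
At in0=0, in1=0, in2=0: circuit gives 1, formula gives 1.
Agrees on all 8 inputs.

Yes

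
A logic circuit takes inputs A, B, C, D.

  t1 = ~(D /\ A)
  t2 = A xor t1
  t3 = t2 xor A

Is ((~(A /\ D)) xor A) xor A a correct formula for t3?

t1 = ~(D /\ A)
t2 = A xor t1 = A xor (~(D /\ A))
t3 = t2 xor A = (A xor (~(D /\ A))) xor A
At A=1, B=0, C=0, D=1: circuit gives 0, formula gives 0.
At A=0, B=0, C=0, D=0: circuit gives 1, formula gives 1.
Agrees on all 16 inputs.

Yes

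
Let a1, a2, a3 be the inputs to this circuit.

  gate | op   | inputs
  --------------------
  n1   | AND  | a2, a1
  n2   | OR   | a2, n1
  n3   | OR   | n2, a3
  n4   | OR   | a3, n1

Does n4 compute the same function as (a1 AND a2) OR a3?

Yes

n1 = a2 AND a1
n4 = a3 OR n1 = a3 OR (a2 AND a1)
At a1=0, a2=0, a3=0: circuit gives 0, formula gives 0.
At a1=0, a2=0, a3=1: circuit gives 1, formula gives 1.
Agrees on all 8 inputs.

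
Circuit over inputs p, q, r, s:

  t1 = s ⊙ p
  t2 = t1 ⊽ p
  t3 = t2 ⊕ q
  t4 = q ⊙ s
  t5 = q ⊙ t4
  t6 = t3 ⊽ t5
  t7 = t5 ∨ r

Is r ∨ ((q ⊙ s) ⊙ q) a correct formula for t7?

t4 = q ⊙ s
t5 = q ⊙ t4 = q ⊙ (q ⊙ s)
t7 = t5 ∨ r = (q ⊙ (q ⊙ s)) ∨ r
At p=0, q=0, r=0, s=0: circuit gives 0, formula gives 0.
At p=0, q=0, r=0, s=1: circuit gives 1, formula gives 1.
Agrees on all 16 inputs.

Yes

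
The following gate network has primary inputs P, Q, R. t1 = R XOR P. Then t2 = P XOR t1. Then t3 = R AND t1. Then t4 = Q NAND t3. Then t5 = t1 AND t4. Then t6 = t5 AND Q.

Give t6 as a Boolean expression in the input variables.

((R XOR P) AND (Q NAND (R AND (R XOR P)))) AND Q

t1 = R XOR P
t3 = R AND t1 = R AND (R XOR P)
t4 = Q NAND t3 = Q NAND (R AND (R XOR P))
t5 = t1 AND t4 = (R XOR P) AND (Q NAND (R AND (R XOR P)))
t6 = t5 AND Q = ((R XOR P) AND (Q NAND (R AND (R XOR P)))) AND Q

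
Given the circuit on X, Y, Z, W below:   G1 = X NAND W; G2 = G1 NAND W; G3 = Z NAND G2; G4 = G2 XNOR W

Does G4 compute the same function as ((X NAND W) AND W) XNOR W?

No

G1 = X NAND W
G2 = G1 NAND W = (X NAND W) NAND W
G4 = G2 XNOR W = ((X NAND W) NAND W) XNOR W
At X=0, Y=0, Z=0, W=0: circuit gives 0, formula gives 1.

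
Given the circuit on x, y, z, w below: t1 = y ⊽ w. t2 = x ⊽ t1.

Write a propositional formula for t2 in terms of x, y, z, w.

t1 = y ⊽ w
t2 = x ⊽ t1 = x ⊽ (y ⊽ w)

x ⊽ (y ⊽ w)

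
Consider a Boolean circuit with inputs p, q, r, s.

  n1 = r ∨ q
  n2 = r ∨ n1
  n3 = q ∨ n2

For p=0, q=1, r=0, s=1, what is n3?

1

n1 = 0 ∨ 1 = 1
n2 = 0 ∨ 1 = 1
n3 = 1 ∨ 1 = 1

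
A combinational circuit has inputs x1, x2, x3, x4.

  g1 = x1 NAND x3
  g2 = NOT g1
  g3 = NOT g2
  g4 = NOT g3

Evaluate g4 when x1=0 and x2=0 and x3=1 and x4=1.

g1 = 0 NAND 1 = 1
g2 = NOT 1 = 0
g3 = NOT 0 = 1
g4 = NOT 1 = 0

0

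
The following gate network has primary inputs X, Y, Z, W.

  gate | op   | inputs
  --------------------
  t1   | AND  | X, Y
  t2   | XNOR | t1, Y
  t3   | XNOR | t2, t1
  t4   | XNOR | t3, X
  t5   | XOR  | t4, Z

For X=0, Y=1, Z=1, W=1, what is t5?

t1 = 0 AND 1 = 0
t2 = 0 XNOR 1 = 0
t3 = 0 XNOR 0 = 1
t4 = 1 XNOR 0 = 0
t5 = 0 XOR 1 = 1

1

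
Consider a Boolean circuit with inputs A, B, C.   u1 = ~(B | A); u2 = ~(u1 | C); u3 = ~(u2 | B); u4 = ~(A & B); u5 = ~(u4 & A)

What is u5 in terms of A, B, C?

u4 = ~(A & B)
u5 = ~(u4 & A) = ~((~(A & B)) & A)

~((~(A & B)) & A)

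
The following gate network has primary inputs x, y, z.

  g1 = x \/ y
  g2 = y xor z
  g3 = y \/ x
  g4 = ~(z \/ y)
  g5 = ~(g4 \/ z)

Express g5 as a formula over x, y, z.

~((~(z \/ y)) \/ z)

g4 = ~(z \/ y)
g5 = ~(g4 \/ z) = ~((~(z \/ y)) \/ z)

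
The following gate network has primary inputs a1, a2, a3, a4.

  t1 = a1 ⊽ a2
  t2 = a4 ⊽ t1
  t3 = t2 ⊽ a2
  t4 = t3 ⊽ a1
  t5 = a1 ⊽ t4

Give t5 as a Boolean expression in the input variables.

a1 ⊽ (((a4 ⊽ (a1 ⊽ a2)) ⊽ a2) ⊽ a1)

t1 = a1 ⊽ a2
t2 = a4 ⊽ t1 = a4 ⊽ (a1 ⊽ a2)
t3 = t2 ⊽ a2 = (a4 ⊽ (a1 ⊽ a2)) ⊽ a2
t4 = t3 ⊽ a1 = ((a4 ⊽ (a1 ⊽ a2)) ⊽ a2) ⊽ a1
t5 = a1 ⊽ t4 = a1 ⊽ (((a4 ⊽ (a1 ⊽ a2)) ⊽ a2) ⊽ a1)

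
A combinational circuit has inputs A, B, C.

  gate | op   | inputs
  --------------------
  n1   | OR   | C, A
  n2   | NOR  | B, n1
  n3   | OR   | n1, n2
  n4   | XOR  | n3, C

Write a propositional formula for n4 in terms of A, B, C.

((C OR A) OR (B NOR (C OR A))) XOR C

n1 = C OR A
n2 = B NOR n1 = B NOR (C OR A)
n3 = n1 OR n2 = (C OR A) OR (B NOR (C OR A))
n4 = n3 XOR C = ((C OR A) OR (B NOR (C OR A))) XOR C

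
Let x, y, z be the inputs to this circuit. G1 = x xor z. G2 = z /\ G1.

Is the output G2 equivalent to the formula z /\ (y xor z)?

No

G1 = x xor z
G2 = z /\ G1 = z /\ (x xor z)
At x=0, y=1, z=1: circuit gives 1, formula gives 0.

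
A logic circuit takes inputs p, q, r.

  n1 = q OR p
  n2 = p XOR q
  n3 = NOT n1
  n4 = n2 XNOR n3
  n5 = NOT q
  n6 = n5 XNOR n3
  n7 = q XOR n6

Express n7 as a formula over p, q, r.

n1 = q OR p
n3 = NOT n1 = NOT (q OR p)
n5 = NOT q
n6 = n5 XNOR n3 = NOT q XNOR NOT (q OR p)
n7 = q XOR n6 = q XOR (NOT q XNOR NOT (q OR p))

q XOR (NOT q XNOR NOT (q OR p))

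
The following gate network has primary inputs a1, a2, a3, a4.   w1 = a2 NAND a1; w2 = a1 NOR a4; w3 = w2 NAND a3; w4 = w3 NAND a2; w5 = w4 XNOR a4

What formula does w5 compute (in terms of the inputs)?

(((a1 NOR a4) NAND a3) NAND a2) XNOR a4

w2 = a1 NOR a4
w3 = w2 NAND a3 = (a1 NOR a4) NAND a3
w4 = w3 NAND a2 = ((a1 NOR a4) NAND a3) NAND a2
w5 = w4 XNOR a4 = (((a1 NOR a4) NAND a3) NAND a2) XNOR a4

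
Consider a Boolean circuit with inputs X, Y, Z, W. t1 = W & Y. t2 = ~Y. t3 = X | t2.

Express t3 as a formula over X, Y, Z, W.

t2 = ~Y
t3 = X | t2 = X | ~Y

X | ~Y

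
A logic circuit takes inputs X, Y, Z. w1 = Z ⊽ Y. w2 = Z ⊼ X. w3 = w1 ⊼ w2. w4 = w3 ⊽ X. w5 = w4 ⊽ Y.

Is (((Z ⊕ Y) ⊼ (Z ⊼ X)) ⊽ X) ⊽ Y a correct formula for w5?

w1 = Z ⊽ Y
w2 = Z ⊼ X
w3 = w1 ⊼ w2 = (Z ⊽ Y) ⊼ (Z ⊼ X)
w4 = w3 ⊽ X = ((Z ⊽ Y) ⊼ (Z ⊼ X)) ⊽ X
w5 = w4 ⊽ Y = (((Z ⊽ Y) ⊼ (Z ⊼ X)) ⊽ X) ⊽ Y
At X=0, Y=0, Z=0: circuit gives 0, formula gives 1.

No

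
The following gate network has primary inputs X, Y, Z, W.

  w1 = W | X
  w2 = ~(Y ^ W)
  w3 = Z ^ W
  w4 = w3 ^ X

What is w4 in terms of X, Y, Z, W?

(Z ^ W) ^ X

w3 = Z ^ W
w4 = w3 ^ X = (Z ^ W) ^ X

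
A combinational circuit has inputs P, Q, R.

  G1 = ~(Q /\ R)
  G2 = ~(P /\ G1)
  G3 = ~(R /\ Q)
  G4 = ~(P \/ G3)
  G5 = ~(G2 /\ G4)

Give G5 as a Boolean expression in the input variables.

G1 = ~(Q /\ R)
G2 = ~(P /\ G1) = ~(P /\ (~(Q /\ R)))
G3 = ~(R /\ Q)
G4 = ~(P \/ G3) = ~(P \/ (~(R /\ Q)))
G5 = ~(G2 /\ G4) = ~((~(P /\ (~(Q /\ R)))) /\ (~(P \/ (~(R /\ Q)))))

~((~(P /\ (~(Q /\ R)))) /\ (~(P \/ (~(R /\ Q)))))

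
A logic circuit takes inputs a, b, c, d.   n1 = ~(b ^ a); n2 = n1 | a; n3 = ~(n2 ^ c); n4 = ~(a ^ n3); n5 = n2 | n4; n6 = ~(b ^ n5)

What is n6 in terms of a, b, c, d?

~(b ^ (((~(b ^ a)) | a) | (~(a ^ (~(((~(b ^ a)) | a) ^ c))))))

n1 = ~(b ^ a)
n2 = n1 | a = (~(b ^ a)) | a
n3 = ~(n2 ^ c) = ~(((~(b ^ a)) | a) ^ c)
n4 = ~(a ^ n3) = ~(a ^ (~(((~(b ^ a)) | a) ^ c)))
n5 = n2 | n4 = ((~(b ^ a)) | a) | (~(a ^ (~(((~(b ^ a)) | a) ^ c))))
n6 = ~(b ^ n5) = ~(b ^ (((~(b ^ a)) | a) | (~(a ^ (~(((~(b ^ a)) | a) ^ c))))))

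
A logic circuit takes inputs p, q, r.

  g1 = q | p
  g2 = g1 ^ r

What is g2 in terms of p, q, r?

g1 = q | p
g2 = g1 ^ r = (q | p) ^ r

(q | p) ^ r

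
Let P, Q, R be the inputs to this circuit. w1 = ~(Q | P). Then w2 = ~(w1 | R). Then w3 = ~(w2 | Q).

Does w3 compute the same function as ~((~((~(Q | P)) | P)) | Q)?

w1 = ~(Q | P)
w2 = ~(w1 | R) = ~((~(Q | P)) | R)
w3 = ~(w2 | Q) = ~((~((~(Q | P)) | R)) | Q)
At P=1, Q=0, R=0: circuit gives 0, formula gives 1.

No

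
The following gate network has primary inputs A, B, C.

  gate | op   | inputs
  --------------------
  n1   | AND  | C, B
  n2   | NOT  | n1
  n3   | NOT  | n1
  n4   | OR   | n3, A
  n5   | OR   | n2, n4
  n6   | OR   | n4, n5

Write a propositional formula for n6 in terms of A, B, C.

(NOT (C AND B) OR A) OR (NOT (C AND B) OR (NOT (C AND B) OR A))

n1 = C AND B
n2 = NOT n1 = NOT (C AND B)
n3 = NOT n1 = NOT (C AND B)
n4 = n3 OR A = NOT (C AND B) OR A
n5 = n2 OR n4 = NOT (C AND B) OR (NOT (C AND B) OR A)
n6 = n4 OR n5 = (NOT (C AND B) OR A) OR (NOT (C AND B) OR (NOT (C AND B) OR A))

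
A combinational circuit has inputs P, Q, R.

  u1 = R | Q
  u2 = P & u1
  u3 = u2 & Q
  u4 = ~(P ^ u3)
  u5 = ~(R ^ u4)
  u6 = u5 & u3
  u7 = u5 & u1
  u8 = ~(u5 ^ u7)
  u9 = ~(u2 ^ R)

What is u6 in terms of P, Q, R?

u1 = R | Q
u2 = P & u1 = P & (R | Q)
u3 = u2 & Q = (P & (R | Q)) & Q
u4 = ~(P ^ u3) = ~(P ^ ((P & (R | Q)) & Q))
u5 = ~(R ^ u4) = ~(R ^ (~(P ^ ((P & (R | Q)) & Q))))
u6 = u5 & u3 = (~(R ^ (~(P ^ ((P & (R | Q)) & Q))))) & ((P & (R | Q)) & Q)

(~(R ^ (~(P ^ ((P & (R | Q)) & Q))))) & ((P & (R | Q)) & Q)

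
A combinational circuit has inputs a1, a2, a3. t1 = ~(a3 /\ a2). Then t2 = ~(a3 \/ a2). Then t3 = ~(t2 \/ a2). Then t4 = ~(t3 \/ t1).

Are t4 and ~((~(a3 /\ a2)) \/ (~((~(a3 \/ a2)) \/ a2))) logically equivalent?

Yes

t1 = ~(a3 /\ a2)
t2 = ~(a3 \/ a2)
t3 = ~(t2 \/ a2) = ~((~(a3 \/ a2)) \/ a2)
t4 = ~(t3 \/ t1) = ~((~((~(a3 \/ a2)) \/ a2)) \/ (~(a3 /\ a2)))
At a1=0, a2=0, a3=0: circuit gives 0, formula gives 0.
At a1=0, a2=1, a3=1: circuit gives 1, formula gives 1.
Agrees on all 8 inputs.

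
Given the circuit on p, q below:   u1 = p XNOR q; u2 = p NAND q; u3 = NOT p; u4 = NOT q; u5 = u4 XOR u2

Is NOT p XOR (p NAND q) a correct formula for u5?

No

u2 = p NAND q
u4 = NOT q
u5 = u4 XOR u2 = NOT q XOR (p NAND q)
At p=0, q=1: circuit gives 1, formula gives 0.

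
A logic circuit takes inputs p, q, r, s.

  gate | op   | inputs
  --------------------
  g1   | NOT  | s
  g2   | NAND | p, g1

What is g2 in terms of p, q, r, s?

p NAND NOT s

g1 = NOT s
g2 = p NAND g1 = p NAND NOT s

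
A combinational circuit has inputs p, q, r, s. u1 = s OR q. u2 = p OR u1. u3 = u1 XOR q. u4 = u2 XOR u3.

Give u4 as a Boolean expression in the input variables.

(p OR (s OR q)) XOR ((s OR q) XOR q)

u1 = s OR q
u2 = p OR u1 = p OR (s OR q)
u3 = u1 XOR q = (s OR q) XOR q
u4 = u2 XOR u3 = (p OR (s OR q)) XOR ((s OR q) XOR q)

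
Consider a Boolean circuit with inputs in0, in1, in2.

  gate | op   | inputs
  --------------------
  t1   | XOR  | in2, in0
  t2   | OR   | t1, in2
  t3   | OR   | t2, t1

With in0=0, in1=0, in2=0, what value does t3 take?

t1 = 0 XOR 0 = 0
t2 = 0 OR 0 = 0
t3 = 0 OR 0 = 0

0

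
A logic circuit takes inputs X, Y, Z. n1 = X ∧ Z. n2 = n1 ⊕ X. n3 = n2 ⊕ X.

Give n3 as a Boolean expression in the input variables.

n1 = X ∧ Z
n2 = n1 ⊕ X = (X ∧ Z) ⊕ X
n3 = n2 ⊕ X = ((X ∧ Z) ⊕ X) ⊕ X

((X ∧ Z) ⊕ X) ⊕ X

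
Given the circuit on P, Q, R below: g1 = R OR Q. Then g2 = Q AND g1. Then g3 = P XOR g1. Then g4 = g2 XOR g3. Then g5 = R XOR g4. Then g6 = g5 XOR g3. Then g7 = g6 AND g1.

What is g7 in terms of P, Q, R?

((R XOR ((Q AND (R OR Q)) XOR (P XOR (R OR Q)))) XOR (P XOR (R OR Q))) AND (R OR Q)

g1 = R OR Q
g2 = Q AND g1 = Q AND (R OR Q)
g3 = P XOR g1 = P XOR (R OR Q)
g4 = g2 XOR g3 = (Q AND (R OR Q)) XOR (P XOR (R OR Q))
g5 = R XOR g4 = R XOR ((Q AND (R OR Q)) XOR (P XOR (R OR Q)))
g6 = g5 XOR g3 = (R XOR ((Q AND (R OR Q)) XOR (P XOR (R OR Q)))) XOR (P XOR (R OR Q))
g7 = g6 AND g1 = ((R XOR ((Q AND (R OR Q)) XOR (P XOR (R OR Q)))) XOR (P XOR (R OR Q))) AND (R OR Q)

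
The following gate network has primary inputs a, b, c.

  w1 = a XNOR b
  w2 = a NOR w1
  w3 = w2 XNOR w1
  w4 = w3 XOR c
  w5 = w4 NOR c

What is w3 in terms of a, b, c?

w1 = a XNOR b
w2 = a NOR w1 = a NOR (a XNOR b)
w3 = w2 XNOR w1 = (a NOR (a XNOR b)) XNOR (a XNOR b)

(a NOR (a XNOR b)) XNOR (a XNOR b)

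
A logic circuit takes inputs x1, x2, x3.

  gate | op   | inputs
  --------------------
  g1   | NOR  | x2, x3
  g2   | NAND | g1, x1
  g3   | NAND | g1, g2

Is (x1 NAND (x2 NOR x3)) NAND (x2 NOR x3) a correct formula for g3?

Yes

g1 = x2 NOR x3
g2 = g1 NAND x1 = (x2 NOR x3) NAND x1
g3 = g1 NAND g2 = (x2 NOR x3) NAND ((x2 NOR x3) NAND x1)
At x1=0, x2=0, x3=0: circuit gives 0, formula gives 0.
At x1=0, x2=0, x3=1: circuit gives 1, formula gives 1.
Agrees on all 8 inputs.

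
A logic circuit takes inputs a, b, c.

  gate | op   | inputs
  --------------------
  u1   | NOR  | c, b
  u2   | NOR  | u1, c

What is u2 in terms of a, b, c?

(c NOR b) NOR c

u1 = c NOR b
u2 = u1 NOR c = (c NOR b) NOR c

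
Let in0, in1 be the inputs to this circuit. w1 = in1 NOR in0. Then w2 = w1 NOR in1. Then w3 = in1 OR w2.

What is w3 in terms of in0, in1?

in1 OR ((in1 NOR in0) NOR in1)

w1 = in1 NOR in0
w2 = w1 NOR in1 = (in1 NOR in0) NOR in1
w3 = in1 OR w2 = in1 OR ((in1 NOR in0) NOR in1)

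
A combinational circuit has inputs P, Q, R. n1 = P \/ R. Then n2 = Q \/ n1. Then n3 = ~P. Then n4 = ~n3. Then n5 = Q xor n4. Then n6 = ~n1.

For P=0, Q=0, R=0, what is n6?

n1 = 0 \/ 0 = 0
n6 = ~0 = 1

1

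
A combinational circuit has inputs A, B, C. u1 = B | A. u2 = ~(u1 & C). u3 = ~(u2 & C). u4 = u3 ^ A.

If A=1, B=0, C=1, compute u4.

u1 = 0 | 1 = 1
u2 = ~(1 & 1) = 0
u3 = ~(0 & 1) = 1
u4 = 1 ^ 1 = 0

0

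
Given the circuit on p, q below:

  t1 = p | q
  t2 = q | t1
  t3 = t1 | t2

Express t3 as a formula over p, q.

t1 = p | q
t2 = q | t1 = q | (p | q)
t3 = t1 | t2 = (p | q) | (q | (p | q))

(p | q) | (q | (p | q))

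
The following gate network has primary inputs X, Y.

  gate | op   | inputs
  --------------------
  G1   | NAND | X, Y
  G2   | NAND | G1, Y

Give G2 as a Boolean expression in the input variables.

(X NAND Y) NAND Y

G1 = X NAND Y
G2 = G1 NAND Y = (X NAND Y) NAND Y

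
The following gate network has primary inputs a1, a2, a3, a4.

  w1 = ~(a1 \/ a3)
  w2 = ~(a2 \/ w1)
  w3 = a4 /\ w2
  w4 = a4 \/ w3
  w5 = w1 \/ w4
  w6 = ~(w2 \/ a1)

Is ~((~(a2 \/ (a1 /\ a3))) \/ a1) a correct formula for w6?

w1 = ~(a1 \/ a3)
w2 = ~(a2 \/ w1) = ~(a2 \/ (~(a1 \/ a3)))
w6 = ~(w2 \/ a1) = ~((~(a2 \/ (~(a1 \/ a3)))) \/ a1)
At a1=0, a2=0, a3=0, a4=0: circuit gives 1, formula gives 0.

No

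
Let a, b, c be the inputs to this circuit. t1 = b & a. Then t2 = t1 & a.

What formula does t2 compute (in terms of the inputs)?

t1 = b & a
t2 = t1 & a = (b & a) & a

(b & a) & a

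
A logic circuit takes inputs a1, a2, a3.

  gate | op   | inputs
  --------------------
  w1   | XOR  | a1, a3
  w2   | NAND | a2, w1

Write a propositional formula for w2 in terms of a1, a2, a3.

a2 NAND (a1 XOR a3)

w1 = a1 XOR a3
w2 = a2 NAND w1 = a2 NAND (a1 XOR a3)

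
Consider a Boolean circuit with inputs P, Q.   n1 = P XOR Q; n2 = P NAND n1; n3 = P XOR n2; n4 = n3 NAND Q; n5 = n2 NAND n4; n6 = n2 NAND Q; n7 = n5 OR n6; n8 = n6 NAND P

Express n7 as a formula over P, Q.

n1 = P XOR Q
n2 = P NAND n1 = P NAND (P XOR Q)
n3 = P XOR n2 = P XOR (P NAND (P XOR Q))
n4 = n3 NAND Q = (P XOR (P NAND (P XOR Q))) NAND Q
n5 = n2 NAND n4 = (P NAND (P XOR Q)) NAND ((P XOR (P NAND (P XOR Q))) NAND Q)
n6 = n2 NAND Q = (P NAND (P XOR Q)) NAND Q
n7 = n5 OR n6 = ((P NAND (P XOR Q)) NAND ((P XOR (P NAND (P XOR Q))) NAND Q)) OR ((P NAND (P XOR Q)) NAND Q)

((P NAND (P XOR Q)) NAND ((P XOR (P NAND (P XOR Q))) NAND Q)) OR ((P NAND (P XOR Q)) NAND Q)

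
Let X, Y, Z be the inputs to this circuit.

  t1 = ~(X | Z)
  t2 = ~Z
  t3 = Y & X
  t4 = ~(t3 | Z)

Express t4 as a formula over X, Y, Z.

~((Y & X) | Z)

t3 = Y & X
t4 = ~(t3 | Z) = ~((Y & X) | Z)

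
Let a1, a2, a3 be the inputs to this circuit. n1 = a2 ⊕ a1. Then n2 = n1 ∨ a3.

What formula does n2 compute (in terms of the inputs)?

(a2 ⊕ a1) ∨ a3

n1 = a2 ⊕ a1
n2 = n1 ∨ a3 = (a2 ⊕ a1) ∨ a3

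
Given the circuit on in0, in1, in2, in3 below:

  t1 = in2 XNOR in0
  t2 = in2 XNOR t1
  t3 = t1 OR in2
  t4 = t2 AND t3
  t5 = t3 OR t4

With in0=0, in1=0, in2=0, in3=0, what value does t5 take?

t1 = 0 XNOR 0 = 1
t2 = 0 XNOR 1 = 0
t3 = 1 OR 0 = 1
t4 = 0 AND 1 = 0
t5 = 1 OR 0 = 1

1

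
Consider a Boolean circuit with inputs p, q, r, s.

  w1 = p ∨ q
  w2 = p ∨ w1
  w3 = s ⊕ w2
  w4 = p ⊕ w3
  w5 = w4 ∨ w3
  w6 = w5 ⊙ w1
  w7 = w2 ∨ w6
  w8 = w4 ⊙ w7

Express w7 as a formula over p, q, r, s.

w1 = p ∨ q
w2 = p ∨ w1 = p ∨ (p ∨ q)
w3 = s ⊕ w2 = s ⊕ (p ∨ (p ∨ q))
w4 = p ⊕ w3 = p ⊕ (s ⊕ (p ∨ (p ∨ q)))
w5 = w4 ∨ w3 = (p ⊕ (s ⊕ (p ∨ (p ∨ q)))) ∨ (s ⊕ (p ∨ (p ∨ q)))
w6 = w5 ⊙ w1 = ((p ⊕ (s ⊕ (p ∨ (p ∨ q)))) ∨ (s ⊕ (p ∨ (p ∨ q)))) ⊙ (p ∨ q)
w7 = w2 ∨ w6 = (p ∨ (p ∨ q)) ∨ (((p ⊕ (s ⊕ (p ∨ (p ∨ q)))) ∨ (s ⊕ (p ∨ (p ∨ q)))) ⊙ (p ∨ q))

(p ∨ (p ∨ q)) ∨ (((p ⊕ (s ⊕ (p ∨ (p ∨ q)))) ∨ (s ⊕ (p ∨ (p ∨ q)))) ⊙ (p ∨ q))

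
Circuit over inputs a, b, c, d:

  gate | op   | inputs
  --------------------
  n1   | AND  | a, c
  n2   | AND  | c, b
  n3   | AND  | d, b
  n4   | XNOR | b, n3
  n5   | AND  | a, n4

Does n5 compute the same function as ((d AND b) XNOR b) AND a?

n3 = d AND b
n4 = b XNOR n3 = b XNOR (d AND b)
n5 = a AND n4 = a AND (b XNOR (d AND b))
At a=0, b=0, c=0, d=0: circuit gives 0, formula gives 0.
At a=1, b=0, c=0, d=0: circuit gives 1, formula gives 1.
Agrees on all 16 inputs.

Yes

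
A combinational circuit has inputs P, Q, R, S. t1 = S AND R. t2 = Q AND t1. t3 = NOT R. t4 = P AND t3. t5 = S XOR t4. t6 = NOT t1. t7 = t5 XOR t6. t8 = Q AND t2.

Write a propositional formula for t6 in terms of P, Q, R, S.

t1 = S AND R
t6 = NOT t1 = NOT (S AND R)

NOT (S AND R)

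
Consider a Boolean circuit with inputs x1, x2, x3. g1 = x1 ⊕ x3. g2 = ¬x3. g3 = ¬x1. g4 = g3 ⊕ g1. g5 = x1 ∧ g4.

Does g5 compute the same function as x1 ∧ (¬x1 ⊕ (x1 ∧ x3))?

No

g1 = x1 ⊕ x3
g3 = ¬x1
g4 = g3 ⊕ g1 = ¬x1 ⊕ (x1 ⊕ x3)
g5 = x1 ∧ g4 = x1 ∧ (¬x1 ⊕ (x1 ⊕ x3))
At x1=1, x2=0, x3=0: circuit gives 1, formula gives 0.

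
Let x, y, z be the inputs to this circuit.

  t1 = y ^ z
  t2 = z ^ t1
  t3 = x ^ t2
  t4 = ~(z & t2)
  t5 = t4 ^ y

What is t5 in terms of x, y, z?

t1 = y ^ z
t2 = z ^ t1 = z ^ (y ^ z)
t4 = ~(z & t2) = ~(z & (z ^ (y ^ z)))
t5 = t4 ^ y = (~(z & (z ^ (y ^ z)))) ^ y

(~(z & (z ^ (y ^ z)))) ^ y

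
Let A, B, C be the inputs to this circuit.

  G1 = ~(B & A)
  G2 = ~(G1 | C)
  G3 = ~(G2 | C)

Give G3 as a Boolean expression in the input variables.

G1 = ~(B & A)
G2 = ~(G1 | C) = ~((~(B & A)) | C)
G3 = ~(G2 | C) = ~((~((~(B & A)) | C)) | C)

~((~((~(B & A)) | C)) | C)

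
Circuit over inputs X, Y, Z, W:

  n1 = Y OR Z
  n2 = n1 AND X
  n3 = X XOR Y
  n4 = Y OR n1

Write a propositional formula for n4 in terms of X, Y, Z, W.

n1 = Y OR Z
n4 = Y OR n1 = Y OR (Y OR Z)

Y OR (Y OR Z)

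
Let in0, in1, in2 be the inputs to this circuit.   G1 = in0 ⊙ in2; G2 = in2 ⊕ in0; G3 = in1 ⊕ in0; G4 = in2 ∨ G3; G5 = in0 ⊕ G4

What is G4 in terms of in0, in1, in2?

G3 = in1 ⊕ in0
G4 = in2 ∨ G3 = in2 ∨ (in1 ⊕ in0)

in2 ∨ (in1 ⊕ in0)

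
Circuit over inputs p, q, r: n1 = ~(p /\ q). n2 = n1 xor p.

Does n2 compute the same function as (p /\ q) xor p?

No

n1 = ~(p /\ q)
n2 = n1 xor p = (~(p /\ q)) xor p
At p=0, q=0, r=0: circuit gives 1, formula gives 0.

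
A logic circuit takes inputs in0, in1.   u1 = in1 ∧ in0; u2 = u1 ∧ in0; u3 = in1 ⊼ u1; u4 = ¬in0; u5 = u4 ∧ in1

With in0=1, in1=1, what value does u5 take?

u4 = ¬1 = 0
u5 = 0 ∧ 1 = 0

0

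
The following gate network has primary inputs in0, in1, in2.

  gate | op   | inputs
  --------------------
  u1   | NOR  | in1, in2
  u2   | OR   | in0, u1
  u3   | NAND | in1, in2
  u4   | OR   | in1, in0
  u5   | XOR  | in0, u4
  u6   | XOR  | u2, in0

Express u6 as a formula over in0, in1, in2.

u1 = in1 NOR in2
u2 = in0 OR u1 = in0 OR (in1 NOR in2)
u6 = u2 XOR in0 = (in0 OR (in1 NOR in2)) XOR in0

(in0 OR (in1 NOR in2)) XOR in0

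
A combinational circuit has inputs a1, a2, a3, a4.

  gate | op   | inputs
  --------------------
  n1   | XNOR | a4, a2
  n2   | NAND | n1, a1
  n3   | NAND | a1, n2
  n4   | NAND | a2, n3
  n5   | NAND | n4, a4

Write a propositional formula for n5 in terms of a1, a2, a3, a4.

(a2 NAND (a1 NAND ((a4 XNOR a2) NAND a1))) NAND a4

n1 = a4 XNOR a2
n2 = n1 NAND a1 = (a4 XNOR a2) NAND a1
n3 = a1 NAND n2 = a1 NAND ((a4 XNOR a2) NAND a1)
n4 = a2 NAND n3 = a2 NAND (a1 NAND ((a4 XNOR a2) NAND a1))
n5 = n4 NAND a4 = (a2 NAND (a1 NAND ((a4 XNOR a2) NAND a1))) NAND a4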